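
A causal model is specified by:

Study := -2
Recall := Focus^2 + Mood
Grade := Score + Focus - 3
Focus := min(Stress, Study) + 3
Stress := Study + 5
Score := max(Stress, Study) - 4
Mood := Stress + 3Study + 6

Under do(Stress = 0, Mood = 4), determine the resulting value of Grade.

-6

The joint intervention fixes Stress = 0, Mood = 4, removing each variable's own equation.
Focus = min(Stress, Study) + 3  [with Stress=0, Study=-2]  = 1
Score = max(Stress, Study) - 4  [with Stress=0, Study=-2]  = -4
Grade = Score + Focus - 3  [with Score=-4, Focus=1]  = -6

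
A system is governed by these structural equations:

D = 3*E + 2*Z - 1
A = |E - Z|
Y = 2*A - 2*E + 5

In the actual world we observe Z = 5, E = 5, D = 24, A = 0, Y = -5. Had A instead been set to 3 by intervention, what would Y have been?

Intervening sets A = 3 and removes its equation (A = |E - Z|).
Y = 2*A - 2*E + 5  [with A=3, E=5]  = 1

1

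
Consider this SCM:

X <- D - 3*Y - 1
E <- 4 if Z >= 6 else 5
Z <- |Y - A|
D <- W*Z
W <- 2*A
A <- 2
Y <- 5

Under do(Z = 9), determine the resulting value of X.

20

Under do(Z=9), the mechanism Z <- |Y - A| is discarded; Z is fixed at 9.
W = 2*A  [with A=2]  = 4
D = W*Z  [with W=4, Z=9]  = 36
X = D - 3*Y - 1  [with D=36, Y=5]  = 20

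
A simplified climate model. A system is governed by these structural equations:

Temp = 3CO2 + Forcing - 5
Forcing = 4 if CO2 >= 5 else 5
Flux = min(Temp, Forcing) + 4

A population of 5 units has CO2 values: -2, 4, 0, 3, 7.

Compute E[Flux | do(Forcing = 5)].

5.8

The intervention sets Forcing=5 in all 5 units regardless of CO2. Recomputing Flux per unit gives -2, 9, 4, 9, 9; average 5.8.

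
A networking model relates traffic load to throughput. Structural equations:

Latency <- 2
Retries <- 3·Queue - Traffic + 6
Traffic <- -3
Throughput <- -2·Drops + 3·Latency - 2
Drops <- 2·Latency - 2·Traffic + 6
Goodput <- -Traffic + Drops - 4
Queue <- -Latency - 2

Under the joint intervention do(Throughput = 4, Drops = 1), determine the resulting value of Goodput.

0

Under do(Throughput = 4, Drops = 1), each intervened variable's structural equation is replaced by its fixed value.
Goodput = -Traffic + Drops - 4  [with Traffic=-3, Drops=1]  = 0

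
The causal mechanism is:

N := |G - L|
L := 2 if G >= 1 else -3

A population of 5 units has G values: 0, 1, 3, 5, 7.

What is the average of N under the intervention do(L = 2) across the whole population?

2.4

The intervention sets L=2 in all 5 units regardless of G. Recomputing N per unit gives 2, 1, 1, 3, 5; average 2.4.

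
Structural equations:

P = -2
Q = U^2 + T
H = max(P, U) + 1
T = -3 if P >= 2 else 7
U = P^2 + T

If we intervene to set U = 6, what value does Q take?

43

do(U=6) replaces the equation U = P^2 + T with the constant U = 6.
T = -3 if P >= 2 else 7  [with P=-2]  = 7
Q = U^2 + T  [with U=6, T=7]  = 43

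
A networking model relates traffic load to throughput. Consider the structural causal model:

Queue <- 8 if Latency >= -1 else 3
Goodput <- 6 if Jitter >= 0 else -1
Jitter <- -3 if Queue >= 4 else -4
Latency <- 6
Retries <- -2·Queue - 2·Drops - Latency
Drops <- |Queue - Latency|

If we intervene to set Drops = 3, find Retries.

The intervention breaks the incoming arrows to Drops: Drops <- |Queue - Latency| no longer applies, and Drops = 3.
Queue = 8 if Latency >= -1 else 3  [with Latency=6]  = 8
Retries = -2·Queue - 2·Drops - Latency  [with Queue=8, Drops=3, Latency=6]  = -28

-28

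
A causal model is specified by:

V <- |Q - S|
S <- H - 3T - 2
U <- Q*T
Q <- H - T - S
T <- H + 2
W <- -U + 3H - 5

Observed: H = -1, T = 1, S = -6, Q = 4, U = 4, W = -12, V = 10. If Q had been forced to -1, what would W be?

Under do(Q=-1), the mechanism Q <- H - T - S is discarded; Q is fixed at -1.
T = H + 2  [with H=-1]  = 1
U = Q*T  [with Q=-1, T=1]  = -1
W = -U + 3H - 5  [with U=-1, H=-1]  = -7

-7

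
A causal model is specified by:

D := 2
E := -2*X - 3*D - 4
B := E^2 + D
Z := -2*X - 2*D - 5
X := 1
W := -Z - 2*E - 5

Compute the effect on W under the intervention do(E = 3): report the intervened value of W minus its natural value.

-30

The intervention breaks the incoming arrows to E: E := -2*X - 3*D - 4 no longer applies, and E = 3.
Z = -2*X - 2*D - 5  [with X=1, D=2]  = -11
W = -Z - 2*E - 5  [with Z=-11, E=3]  = 0
Without intervention: E = -2*X - 3*D - 4  [with X=1, D=2]  = -12; Z = -2*X - 2*D - 5  [with X=1, D=2]  = -11; W = -Z - 2*E - 5  [with Z=-11, E=-12]  = 30.
Change = 0 − 30 = -30.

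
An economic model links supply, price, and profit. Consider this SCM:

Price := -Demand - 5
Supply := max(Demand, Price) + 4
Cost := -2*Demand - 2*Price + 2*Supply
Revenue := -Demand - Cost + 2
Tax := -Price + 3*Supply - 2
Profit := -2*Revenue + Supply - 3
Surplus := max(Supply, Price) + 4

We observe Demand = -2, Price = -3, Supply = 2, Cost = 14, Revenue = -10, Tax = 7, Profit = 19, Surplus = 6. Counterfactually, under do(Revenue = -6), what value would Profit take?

11

Under do(Revenue=-6), the mechanism Revenue := -Demand - Cost + 2 is discarded; Revenue is fixed at -6.
Price = -Demand - 5  [with Demand=-2]  = -3
Supply = max(Demand, Price) + 4  [with Demand=-2, Price=-3]  = 2
Profit = -2*Revenue + Supply - 3  [with Revenue=-6, Supply=2]  = 11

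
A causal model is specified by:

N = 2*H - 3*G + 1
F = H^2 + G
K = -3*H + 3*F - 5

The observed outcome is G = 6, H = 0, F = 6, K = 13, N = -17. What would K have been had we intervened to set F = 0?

The intervention breaks the incoming arrows to F: F = H^2 + G no longer applies, and F = 0.
K = -3*H + 3*F - 5  [with H=0, F=0]  = -5

-5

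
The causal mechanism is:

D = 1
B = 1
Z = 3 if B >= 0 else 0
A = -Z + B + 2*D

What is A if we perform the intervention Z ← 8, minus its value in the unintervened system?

The intervention breaks the incoming arrows to Z: Z = 3 if B >= 0 else 0 no longer applies, and Z = 8.
A = -Z + B + 2*D  [with Z=8, B=1, D=1]  = -5
Without intervention: Z = 3 if B >= 0 else 0  [with B=1]  = 3; A = -Z + B + 2*D  [with Z=3, B=1, D=1]  = 0.
Change = -5 − 0 = -5.

-5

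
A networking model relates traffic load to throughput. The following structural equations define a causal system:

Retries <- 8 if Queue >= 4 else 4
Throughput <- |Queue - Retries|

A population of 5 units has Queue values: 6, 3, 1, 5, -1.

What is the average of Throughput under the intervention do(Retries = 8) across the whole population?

5.2

do(Retries=8) breaks Retries's dependence on Queue. With Retries=8 fixed, Throughput across the units is 2, 5, 7, 3, 9, mean 5.2.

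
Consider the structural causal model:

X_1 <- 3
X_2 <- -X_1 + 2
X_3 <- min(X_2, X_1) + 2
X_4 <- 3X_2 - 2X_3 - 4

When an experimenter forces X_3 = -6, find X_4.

5

The intervention breaks the incoming arrows to X_3: X_3 <- min(X_2, X_1) + 2 no longer applies, and X_3 = -6.
X_2 = -X_1 + 2  [with X_1=3]  = -1
X_4 = 3X_2 - 2X_3 - 4  [with X_2=-1, X_3=-6]  = 5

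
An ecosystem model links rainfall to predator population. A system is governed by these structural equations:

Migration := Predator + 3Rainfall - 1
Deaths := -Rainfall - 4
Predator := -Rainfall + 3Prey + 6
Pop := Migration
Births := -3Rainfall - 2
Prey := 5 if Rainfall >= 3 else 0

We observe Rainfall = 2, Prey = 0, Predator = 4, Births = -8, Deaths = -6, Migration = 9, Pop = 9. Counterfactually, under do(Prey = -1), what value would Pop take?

Under do(Prey=-1), the mechanism Prey := 5 if Rainfall >= 3 else 0 is discarded; Prey is fixed at -1.
Predator = -Rainfall + 3Prey + 6  [with Rainfall=2, Prey=-1]  = 1
Migration = Predator + 3Rainfall - 1  [with Predator=1, Rainfall=2]  = 6
Pop = Migration  [with Migration=6]  = 6

6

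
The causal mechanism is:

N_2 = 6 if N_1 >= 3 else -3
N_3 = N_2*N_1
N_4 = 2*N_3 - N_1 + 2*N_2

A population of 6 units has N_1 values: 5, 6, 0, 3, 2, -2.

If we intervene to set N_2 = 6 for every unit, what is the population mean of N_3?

14

Under do(N_2=6), N_2's equation is replaced by N_2=6 for every unit. Per-unit N_3: 30, 36, 0, 18, 12, -12. Mean = 14.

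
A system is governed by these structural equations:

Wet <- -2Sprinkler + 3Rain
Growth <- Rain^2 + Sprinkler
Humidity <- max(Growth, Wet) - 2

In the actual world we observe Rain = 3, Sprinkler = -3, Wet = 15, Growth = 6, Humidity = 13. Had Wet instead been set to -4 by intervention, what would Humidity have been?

do(Wet=-4) replaces the equation Wet <- -2Sprinkler + 3Rain with the constant Wet = -4.
Growth = Rain^2 + Sprinkler  [with Rain=3, Sprinkler=-3]  = 6
Humidity = max(Growth, Wet) - 2  [with Growth=6, Wet=-4]  = 4

4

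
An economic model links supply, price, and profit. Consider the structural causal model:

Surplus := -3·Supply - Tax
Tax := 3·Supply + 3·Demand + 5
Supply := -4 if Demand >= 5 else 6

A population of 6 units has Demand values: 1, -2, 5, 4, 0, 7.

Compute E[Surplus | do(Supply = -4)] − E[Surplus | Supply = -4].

Every unit gets Supply=-4 under the intervention. Surplus values become 16, 25, 4, 7, 19, -2; E[Surplus|do(Supply=-4)] = 11.5.
Observing Supply=-4 restricts to units where Supply's equation naturally yields -4: Demand ∈ {5, 7}. In that subpopulation Surplus = 4, -2, mean 1.
Difference = 11.5 − 1 = 10.5.

10.5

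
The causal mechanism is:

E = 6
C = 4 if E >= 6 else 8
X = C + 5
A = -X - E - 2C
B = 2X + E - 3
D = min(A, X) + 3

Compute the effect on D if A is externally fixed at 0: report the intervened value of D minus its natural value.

Under do(A=0), the mechanism A = -X - E - 2C is discarded; A is fixed at 0.
C = 4 if E >= 6 else 8  [with E=6]  = 4
X = C + 5  [with C=4]  = 9
D = min(A, X) + 3  [with A=0, X=9]  = 3
Without intervention: C = 4 if E >= 6 else 8  [with E=6]  = 4; X = C + 5  [with C=4]  = 9; A = -X - E - 2C  [with X=9, E=6, C=4]  = -23; D = min(A, X) + 3  [with A=-23, X=9]  = -20.
Change = 3 − (-20) = 23.

23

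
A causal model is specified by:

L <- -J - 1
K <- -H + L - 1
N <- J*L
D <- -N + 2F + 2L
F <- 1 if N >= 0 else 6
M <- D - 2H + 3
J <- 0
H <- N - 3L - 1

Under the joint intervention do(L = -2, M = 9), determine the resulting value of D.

-2

Under do(L = -2, M = 9), each intervened variable's structural equation is replaced by its fixed value.
N = J*L  [with J=0, L=-2]  = 0
F = 1 if N >= 0 else 6  [with N=0]  = 1
D = -N + 2F + 2L  [with N=0, F=1, L=-2]  = -2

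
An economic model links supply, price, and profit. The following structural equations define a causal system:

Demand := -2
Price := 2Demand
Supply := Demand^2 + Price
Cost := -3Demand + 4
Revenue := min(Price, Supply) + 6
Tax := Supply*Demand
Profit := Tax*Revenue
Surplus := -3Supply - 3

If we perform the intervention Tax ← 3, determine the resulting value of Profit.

Intervening sets Tax = 3 and removes its equation (Tax := Supply*Demand).
Price = 2Demand  [with Demand=-2]  = -4
Supply = Demand^2 + Price  [with Demand=-2, Price=-4]  = 0
Revenue = min(Price, Supply) + 6  [with Price=-4, Supply=0]  = 2
Profit = Tax*Revenue  [with Tax=3, Revenue=2]  = 6

6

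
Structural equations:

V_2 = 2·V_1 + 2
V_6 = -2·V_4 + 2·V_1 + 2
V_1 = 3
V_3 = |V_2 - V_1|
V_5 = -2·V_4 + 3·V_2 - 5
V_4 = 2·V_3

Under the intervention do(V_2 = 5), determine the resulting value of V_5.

2

do(V_2=5) replaces the equation V_2 = 2·V_1 + 2 with the constant V_2 = 5.
V_3 = |V_2 - V_1|  [with V_2=5, V_1=3]  = 2
V_4 = 2·V_3  [with V_3=2]  = 4
V_5 = -2·V_4 + 3·V_2 - 5  [with V_4=4, V_2=5]  = 2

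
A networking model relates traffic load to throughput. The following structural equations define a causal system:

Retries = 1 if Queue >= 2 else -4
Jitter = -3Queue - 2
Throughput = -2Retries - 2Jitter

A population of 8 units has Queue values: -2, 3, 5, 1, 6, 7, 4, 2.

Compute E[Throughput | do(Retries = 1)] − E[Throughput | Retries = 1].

Every unit gets Retries=1 under the intervention. Throughput values become -10, 20, 32, 8, 38, 44, 26, 14; E[Throughput|do(Retries=1)] = 21.5.
Observing Retries=1 restricts to units where Retries's equation naturally yields 1: Queue ∈ {3, 5, 6, 7, 4, 2}. In that subpopulation Throughput = 20, 32, 38, 44, 26, 14, mean 29.
Difference = 21.5 − 29 = -7.5.

-7.5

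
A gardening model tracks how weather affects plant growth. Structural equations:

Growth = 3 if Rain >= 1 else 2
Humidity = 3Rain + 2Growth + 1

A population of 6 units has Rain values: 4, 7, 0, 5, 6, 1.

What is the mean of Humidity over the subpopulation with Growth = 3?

20.8

Conditioning on Growth=3 selects the 5 unit(s) with Rain ∈ {4, 7, 5, 6, 1}. Their Humidity values: 19, 28, 22, 25, 10. Mean = 20.8.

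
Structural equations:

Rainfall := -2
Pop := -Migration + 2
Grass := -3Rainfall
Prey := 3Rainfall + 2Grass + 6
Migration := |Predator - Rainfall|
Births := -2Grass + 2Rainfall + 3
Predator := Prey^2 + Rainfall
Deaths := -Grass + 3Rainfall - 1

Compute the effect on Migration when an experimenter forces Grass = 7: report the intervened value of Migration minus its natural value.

52

Under do(Grass=7), the mechanism Grass := -3Rainfall is discarded; Grass is fixed at 7.
Prey = 3Rainfall + 2Grass + 6  [with Rainfall=-2, Grass=7]  = 14
Predator = Prey^2 + Rainfall  [with Prey=14, Rainfall=-2]  = 194
Migration = |Predator - Rainfall|  [with Predator=194, Rainfall=-2]  = 196
Without intervention: Grass = -3Rainfall  [with Rainfall=-2]  = 6; Prey = 3Rainfall + 2Grass + 6  [with Rainfall=-2, Grass=6]  = 12; Predator = Prey^2 + Rainfall  [with Prey=12, Rainfall=-2]  = 142; Migration = |Predator - Rainfall|  [with Predator=142, Rainfall=-2]  = 144.
Change = 196 − 144 = 52.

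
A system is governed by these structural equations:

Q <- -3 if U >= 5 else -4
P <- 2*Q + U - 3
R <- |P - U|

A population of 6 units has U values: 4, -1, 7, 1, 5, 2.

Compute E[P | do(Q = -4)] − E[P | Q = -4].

1.5

Under do(Q=-4), Q's equation is replaced by Q=-4 for every unit. Per-unit P: -7, -12, -4, -10, -6, -9. Mean = -8.
E[P|Q=-4] averages over only the 4 units with Q=-4 (U = 4, -1, 1, 2): P = -7, -12, -10, -9, mean -9.5.
Difference = -8 − (-9.5) = 1.5.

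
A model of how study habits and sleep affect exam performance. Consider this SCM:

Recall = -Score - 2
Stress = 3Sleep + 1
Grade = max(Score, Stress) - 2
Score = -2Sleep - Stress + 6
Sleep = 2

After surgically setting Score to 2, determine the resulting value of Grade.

5

do(Score=2) replaces the equation Score = -2Sleep - Stress + 6 with the constant Score = 2.
Stress = 3Sleep + 1  [with Sleep=2]  = 7
Grade = max(Score, Stress) - 2  [with Score=2, Stress=7]  = 5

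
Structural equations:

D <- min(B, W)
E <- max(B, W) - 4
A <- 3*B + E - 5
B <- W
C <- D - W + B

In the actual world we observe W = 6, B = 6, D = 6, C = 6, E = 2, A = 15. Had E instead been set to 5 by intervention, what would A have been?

The intervention breaks the incoming arrows to E: E <- max(B, W) - 4 no longer applies, and E = 5.
B = W  [with W=6]  = 6
A = 3*B + E - 5  [with B=6, E=5]  = 18

18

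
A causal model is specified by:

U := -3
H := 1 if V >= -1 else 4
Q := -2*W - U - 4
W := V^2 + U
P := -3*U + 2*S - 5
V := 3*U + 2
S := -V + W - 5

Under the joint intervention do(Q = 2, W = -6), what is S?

-4

The joint intervention fixes Q = 2, W = -6, removing each variable's own equation.
V = 3*U + 2  [with U=-3]  = -7
S = -V + W - 5  [with V=-7, W=-6]  = -4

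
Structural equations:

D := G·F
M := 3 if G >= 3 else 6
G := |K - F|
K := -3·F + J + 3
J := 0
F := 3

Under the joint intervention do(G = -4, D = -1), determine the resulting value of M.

Setting G = -4, D = -1 by intervention discards those variables' equations.
M = 3 if G >= 3 else 6  [with G=-4]  = 6

6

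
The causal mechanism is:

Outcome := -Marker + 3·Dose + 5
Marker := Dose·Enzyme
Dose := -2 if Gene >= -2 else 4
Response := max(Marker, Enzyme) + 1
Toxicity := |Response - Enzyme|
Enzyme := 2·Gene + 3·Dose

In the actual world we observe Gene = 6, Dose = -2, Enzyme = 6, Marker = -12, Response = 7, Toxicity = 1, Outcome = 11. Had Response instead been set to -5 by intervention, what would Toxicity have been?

The intervention breaks the incoming arrows to Response: Response := max(Marker, Enzyme) + 1 no longer applies, and Response = -5.
Dose = -2 if Gene >= -2 else 4  [with Gene=6]  = -2
Enzyme = 2·Gene + 3·Dose  [with Gene=6, Dose=-2]  = 6
Toxicity = |Response - Enzyme|  [with Response=-5, Enzyme=6]  = 11

11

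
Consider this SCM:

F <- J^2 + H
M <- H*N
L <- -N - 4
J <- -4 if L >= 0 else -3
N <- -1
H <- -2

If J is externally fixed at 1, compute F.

The intervention breaks the incoming arrows to J: J <- -4 if L >= 0 else -3 no longer applies, and J = 1.
F = J^2 + H  [with J=1, H=-2]  = -1

-1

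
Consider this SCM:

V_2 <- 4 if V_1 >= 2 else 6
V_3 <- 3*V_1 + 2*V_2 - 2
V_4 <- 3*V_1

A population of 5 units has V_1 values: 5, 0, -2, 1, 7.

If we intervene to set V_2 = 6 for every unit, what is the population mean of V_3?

16.6

Every unit gets V_2=6 under the intervention. V_3 values become 25, 10, 4, 13, 31; E[V_3|do(V_2=6)] = 16.6.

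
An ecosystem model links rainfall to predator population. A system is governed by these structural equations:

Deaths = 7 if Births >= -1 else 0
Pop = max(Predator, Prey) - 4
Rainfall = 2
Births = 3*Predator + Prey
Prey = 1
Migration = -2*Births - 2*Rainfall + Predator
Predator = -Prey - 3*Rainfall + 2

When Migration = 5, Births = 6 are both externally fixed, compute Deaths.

Setting Migration = 5, Births = 6 by intervention discards those variables' equations.
Deaths = 7 if Births >= -1 else 0  [with Births=6]  = 7

7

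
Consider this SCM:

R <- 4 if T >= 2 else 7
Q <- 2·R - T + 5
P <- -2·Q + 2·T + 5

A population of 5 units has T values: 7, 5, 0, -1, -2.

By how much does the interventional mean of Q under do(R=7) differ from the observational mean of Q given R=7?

The intervention sets R=7 in all 5 units regardless of T. Recomputing Q per unit gives 12, 14, 19, 20, 21; average 17.2.
Conditioning on R=7 selects the 3 unit(s) with T ∈ {0, -1, -2}. Their Q values: 19, 20, 21. Mean = 20.
Difference = 17.2 − 20 = -2.8.

-2.8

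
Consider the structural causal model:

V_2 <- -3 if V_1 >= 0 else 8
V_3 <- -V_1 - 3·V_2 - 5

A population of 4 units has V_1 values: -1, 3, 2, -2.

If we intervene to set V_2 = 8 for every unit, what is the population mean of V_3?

Every unit gets V_2=8 under the intervention. V_3 values become -28, -32, -31, -27; E[V_3|do(V_2=8)] = -29.5.

-29.5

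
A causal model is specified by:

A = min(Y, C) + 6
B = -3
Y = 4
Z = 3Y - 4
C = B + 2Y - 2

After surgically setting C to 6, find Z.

8

Under do(C=6), the mechanism C = B + 2Y - 2 is discarded; C is fixed at 6.
Since Z is not a descendant of the intervened variable, it is unaffected.
Z = 3Y - 4  [with Y=4]  = 8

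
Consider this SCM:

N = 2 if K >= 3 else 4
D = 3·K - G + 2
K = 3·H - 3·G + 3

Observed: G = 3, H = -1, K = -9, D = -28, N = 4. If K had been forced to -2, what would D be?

The intervention breaks the incoming arrows to K: K = 3·H - 3·G + 3 no longer applies, and K = -2.
D = 3·K - G + 2  [with K=-2, G=3]  = -7

-7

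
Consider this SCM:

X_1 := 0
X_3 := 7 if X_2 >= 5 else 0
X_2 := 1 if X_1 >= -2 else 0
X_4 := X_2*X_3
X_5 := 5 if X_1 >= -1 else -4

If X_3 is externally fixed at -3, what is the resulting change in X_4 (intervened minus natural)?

-3

The intervention breaks the incoming arrows to X_3: X_3 := 7 if X_2 >= 5 else 0 no longer applies, and X_3 = -3.
X_2 = 1 if X_1 >= -2 else 0  [with X_1=0]  = 1
X_4 = X_2*X_3  [with X_2=1, X_3=-3]  = -3
Without intervention: X_2 = 1 if X_1 >= -2 else 0  [with X_1=0]  = 1; X_3 = 7 if X_2 >= 5 else 0  [with X_2=1]  = 0; X_4 = X_2*X_3  [with X_2=1, X_3=0]  = 0.
Change = -3 − 0 = -3.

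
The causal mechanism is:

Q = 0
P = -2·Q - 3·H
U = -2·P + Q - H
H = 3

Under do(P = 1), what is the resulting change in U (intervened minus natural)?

The intervention breaks the incoming arrows to P: P = -2·Q - 3·H no longer applies, and P = 1.
U = -2·P + Q - H  [with P=1, Q=0, H=3]  = -5
Without intervention: P = -2·Q - 3·H  [with Q=0, H=3]  = -9; U = -2·P + Q - H  [with P=-9, Q=0, H=3]  = 15.
Change = -5 − 15 = -20.

-20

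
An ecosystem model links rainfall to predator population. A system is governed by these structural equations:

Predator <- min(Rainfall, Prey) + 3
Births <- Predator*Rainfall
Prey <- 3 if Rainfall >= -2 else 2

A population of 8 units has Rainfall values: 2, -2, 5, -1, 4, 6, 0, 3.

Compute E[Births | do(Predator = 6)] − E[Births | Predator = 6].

The intervention sets Predator=6 in all 8 units regardless of Rainfall. Recomputing Births per unit gives 12, -12, 30, -6, 24, 36, 0, 18; average 12.75.
Observing Predator=6 restricts to units where Predator's equation naturally yields 6: Rainfall ∈ {5, 4, 6, 3}. In that subpopulation Births = 30, 24, 36, 18, mean 27.
Difference = 12.75 − 27 = -14.25.

-14.25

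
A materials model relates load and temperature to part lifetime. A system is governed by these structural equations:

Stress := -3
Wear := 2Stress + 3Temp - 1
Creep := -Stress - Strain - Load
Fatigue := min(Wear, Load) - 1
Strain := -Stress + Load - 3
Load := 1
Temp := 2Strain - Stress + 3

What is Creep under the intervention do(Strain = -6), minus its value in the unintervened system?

7

do(Strain=-6) replaces the equation Strain := -Stress + Load - 3 with the constant Strain = -6.
Creep = -Stress - Strain - Load  [with Stress=-3, Strain=-6, Load=1]  = 8
Without intervention: Strain = -Stress + Load - 3  [with Stress=-3, Load=1]  = 1; Creep = -Stress - Strain - Load  [with Stress=-3, Strain=1, Load=1]  = 1.
Change = 8 − 1 = 7.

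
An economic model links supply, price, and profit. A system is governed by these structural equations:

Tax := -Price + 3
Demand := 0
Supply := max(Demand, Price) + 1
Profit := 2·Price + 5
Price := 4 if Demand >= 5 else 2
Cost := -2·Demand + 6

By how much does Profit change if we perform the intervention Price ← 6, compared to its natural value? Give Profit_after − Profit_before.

Under do(Price=6), the mechanism Price := 4 if Demand >= 5 else 2 is discarded; Price is fixed at 6.
Profit = 2·Price + 5  [with Price=6]  = 17
Without intervention: Price = 4 if Demand >= 5 else 2  [with Demand=0]  = 2; Profit = 2·Price + 5  [with Price=2]  = 9.
Change = 17 − 9 = 8.

8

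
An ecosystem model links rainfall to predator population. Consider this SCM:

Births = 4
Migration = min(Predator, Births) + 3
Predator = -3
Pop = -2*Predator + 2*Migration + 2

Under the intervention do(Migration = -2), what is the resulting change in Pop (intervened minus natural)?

The intervention breaks the incoming arrows to Migration: Migration = min(Predator, Births) + 3 no longer applies, and Migration = -2.
Pop = -2*Predator + 2*Migration + 2  [with Predator=-3, Migration=-2]  = 4
Without intervention: Migration = min(Predator, Births) + 3  [with Predator=-3, Births=4]  = 0; Pop = -2*Predator + 2*Migration + 2  [with Predator=-3, Migration=0]  = 8.
Change = 4 − 8 = -4.

-4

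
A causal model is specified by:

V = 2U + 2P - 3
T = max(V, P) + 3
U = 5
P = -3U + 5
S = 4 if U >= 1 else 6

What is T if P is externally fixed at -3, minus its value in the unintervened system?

11

Under do(P=-3), the mechanism P = -3U + 5 is discarded; P is fixed at -3.
V = 2U + 2P - 3  [with U=5, P=-3]  = 1
T = max(V, P) + 3  [with V=1, P=-3]  = 4
Without intervention: P = -3U + 5  [with U=5]  = -10; V = 2U + 2P - 3  [with U=5, P=-10]  = -13; T = max(V, P) + 3  [with V=-13, P=-10]  = -7.
Change = 4 − (-7) = 11.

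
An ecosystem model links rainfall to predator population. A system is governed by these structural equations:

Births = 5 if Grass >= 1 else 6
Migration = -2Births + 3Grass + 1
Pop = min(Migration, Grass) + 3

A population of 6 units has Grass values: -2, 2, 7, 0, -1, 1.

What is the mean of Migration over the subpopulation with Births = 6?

-14

Observing Births=6 restricts to units where Births's equation naturally yields 6: Grass ∈ {-2, 0, -1}. In that subpopulation Migration = -17, -11, -14, mean -14.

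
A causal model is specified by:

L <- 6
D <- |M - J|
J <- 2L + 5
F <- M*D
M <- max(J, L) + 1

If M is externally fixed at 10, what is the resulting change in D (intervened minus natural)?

The intervention breaks the incoming arrows to M: M <- max(J, L) + 1 no longer applies, and M = 10.
J = 2L + 5  [with L=6]  = 17
D = |M - J|  [with M=10, J=17]  = 7
Without intervention: J = 2L + 5  [with L=6]  = 17; M = max(J, L) + 1  [with J=17, L=6]  = 18; D = |M - J|  [with M=18, J=17]  = 1.
Change = 7 − 1 = 6.

6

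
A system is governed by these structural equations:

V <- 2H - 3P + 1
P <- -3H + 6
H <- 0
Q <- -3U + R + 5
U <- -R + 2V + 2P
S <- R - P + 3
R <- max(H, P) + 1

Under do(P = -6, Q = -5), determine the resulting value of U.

Under do(P = -6, Q = -5), each intervened variable's structural equation is replaced by its fixed value.
R = max(H, P) + 1  [with H=0, P=-6]  = 1
V = 2H - 3P + 1  [with H=0, P=-6]  = 19
U = -R + 2V + 2P  [with R=1, V=19, P=-6]  = 25

25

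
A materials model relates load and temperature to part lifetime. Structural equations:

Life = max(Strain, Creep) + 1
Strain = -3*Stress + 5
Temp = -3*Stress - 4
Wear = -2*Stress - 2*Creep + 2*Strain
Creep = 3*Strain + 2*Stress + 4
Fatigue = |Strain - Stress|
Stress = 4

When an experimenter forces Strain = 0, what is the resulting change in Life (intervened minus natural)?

19

Under do(Strain=0), the mechanism Strain = -3*Stress + 5 is discarded; Strain is fixed at 0.
Creep = 3*Strain + 2*Stress + 4  [with Strain=0, Stress=4]  = 12
Life = max(Strain, Creep) + 1  [with Strain=0, Creep=12]  = 13
Without intervention: Strain = -3*Stress + 5  [with Stress=4]  = -7; Creep = 3*Strain + 2*Stress + 4  [with Strain=-7, Stress=4]  = -9; Life = max(Strain, Creep) + 1  [with Strain=-7, Creep=-9]  = -6.
Change = 13 − (-6) = 19.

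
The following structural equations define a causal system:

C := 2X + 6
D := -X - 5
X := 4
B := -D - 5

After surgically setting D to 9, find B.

The intervention breaks the incoming arrows to D: D := -X - 5 no longer applies, and D = 9.
B = -D - 5  [with D=9]  = -14

-14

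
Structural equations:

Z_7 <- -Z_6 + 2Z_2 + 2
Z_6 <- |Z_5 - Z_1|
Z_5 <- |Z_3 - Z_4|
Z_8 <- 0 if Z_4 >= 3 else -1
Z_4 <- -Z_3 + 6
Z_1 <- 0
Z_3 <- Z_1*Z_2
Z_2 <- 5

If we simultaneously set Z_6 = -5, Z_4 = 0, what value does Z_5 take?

Setting Z_6 = -5, Z_4 = 0 by intervention discards those variables' equations.
Z_3 = Z_1*Z_2  [with Z_1=0, Z_2=5]  = 0
Z_5 = |Z_3 - Z_4|  [with Z_3=0, Z_4=0]  = 0

0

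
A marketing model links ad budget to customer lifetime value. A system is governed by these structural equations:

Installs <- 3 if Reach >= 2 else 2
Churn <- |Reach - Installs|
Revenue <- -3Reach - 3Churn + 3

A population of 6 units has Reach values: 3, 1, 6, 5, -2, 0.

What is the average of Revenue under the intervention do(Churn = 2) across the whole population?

Every unit gets Churn=2 under the intervention. Revenue values become -12, -6, -21, -18, 3, -3; E[Revenue|do(Churn=2)] = -9.5.

-9.5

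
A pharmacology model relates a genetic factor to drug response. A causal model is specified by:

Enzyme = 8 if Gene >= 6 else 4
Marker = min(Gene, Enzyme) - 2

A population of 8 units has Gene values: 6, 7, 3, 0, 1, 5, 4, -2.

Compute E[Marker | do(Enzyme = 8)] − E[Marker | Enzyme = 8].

-3.5

Every unit gets Enzyme=8 under the intervention. Marker values become 4, 5, 1, -2, -1, 3, 2, -4; E[Marker|do(Enzyme=8)] = 1.
Conditioning on Enzyme=8 selects the 2 unit(s) with Gene ∈ {6, 7}. Their Marker values: 4, 5. Mean = 4.5.
Difference = 1 − 4.5 = -3.5.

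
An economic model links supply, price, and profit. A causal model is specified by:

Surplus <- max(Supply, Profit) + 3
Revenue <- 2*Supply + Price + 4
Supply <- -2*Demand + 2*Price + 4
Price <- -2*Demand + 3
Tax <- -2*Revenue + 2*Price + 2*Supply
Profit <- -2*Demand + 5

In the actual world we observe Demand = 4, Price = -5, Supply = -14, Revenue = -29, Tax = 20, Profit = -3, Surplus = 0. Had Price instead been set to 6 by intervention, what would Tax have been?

-24

do(Price=6) replaces the equation Price <- -2*Demand + 3 with the constant Price = 6.
Supply = -2*Demand + 2*Price + 4  [with Demand=4, Price=6]  = 8
Revenue = 2*Supply + Price + 4  [with Supply=8, Price=6]  = 26
Tax = -2*Revenue + 2*Price + 2*Supply  [with Revenue=26, Price=6, Supply=8]  = -24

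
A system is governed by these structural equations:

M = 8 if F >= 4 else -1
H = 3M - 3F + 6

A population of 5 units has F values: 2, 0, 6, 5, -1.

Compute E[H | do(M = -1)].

-4.2

do(M=-1) breaks M's dependence on F. With M=-1 fixed, H across the units is -3, 3, -15, -12, 6, mean -4.2.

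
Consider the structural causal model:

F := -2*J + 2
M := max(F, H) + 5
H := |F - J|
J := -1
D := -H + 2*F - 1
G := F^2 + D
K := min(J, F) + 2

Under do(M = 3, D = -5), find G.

11

Under do(M = 3, D = -5), each intervened variable's structural equation is replaced by its fixed value.
F = -2*J + 2  [with J=-1]  = 4
G = F^2 + D  [with F=4, D=-5]  = 11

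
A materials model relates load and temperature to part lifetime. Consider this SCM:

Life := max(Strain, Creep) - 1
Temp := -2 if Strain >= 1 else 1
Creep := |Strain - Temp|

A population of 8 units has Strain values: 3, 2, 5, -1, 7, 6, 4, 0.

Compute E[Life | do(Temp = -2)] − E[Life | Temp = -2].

-1.25

Under do(Temp=-2), Temp's equation is replaced by Temp=-2 for every unit. Per-unit Life: 4, 3, 6, 0, 8, 7, 5, 1. Mean = 4.25.
E[Life|Temp=-2] averages over only the 6 units with Temp=-2 (Strain = 3, 2, 5, 7, 6, 4): Life = 4, 3, 6, 8, 7, 5, mean 5.5.
Difference = 4.25 − 5.5 = -1.25.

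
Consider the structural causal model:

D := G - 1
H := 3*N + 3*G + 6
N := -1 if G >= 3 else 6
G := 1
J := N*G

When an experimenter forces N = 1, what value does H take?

do(N=1) replaces the equation N := -1 if G >= 3 else 6 with the constant N = 1.
H = 3*N + 3*G + 6  [with N=1, G=1]  = 12

12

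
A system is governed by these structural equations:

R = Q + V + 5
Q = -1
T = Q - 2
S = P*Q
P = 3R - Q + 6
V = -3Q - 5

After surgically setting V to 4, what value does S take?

do(V=4) replaces the equation V = -3Q - 5 with the constant V = 4.
R = Q + V + 5  [with Q=-1, V=4]  = 8
P = 3R - Q + 6  [with R=8, Q=-1]  = 31
S = P*Q  [with P=31, Q=-1]  = -31

-31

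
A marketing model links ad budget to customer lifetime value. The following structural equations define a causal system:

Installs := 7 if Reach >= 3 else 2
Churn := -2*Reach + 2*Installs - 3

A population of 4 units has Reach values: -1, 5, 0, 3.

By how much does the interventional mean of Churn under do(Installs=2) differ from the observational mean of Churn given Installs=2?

do(Installs=2) breaks Installs's dependence on Reach. With Installs=2 fixed, Churn across the units is 3, -9, 1, -5, mean -2.5.
Observing Installs=2 restricts to units where Installs's equation naturally yields 2: Reach ∈ {-1, 0}. In that subpopulation Churn = 3, 1, mean 2.
Difference = -2.5 − 2 = -4.5.

-4.5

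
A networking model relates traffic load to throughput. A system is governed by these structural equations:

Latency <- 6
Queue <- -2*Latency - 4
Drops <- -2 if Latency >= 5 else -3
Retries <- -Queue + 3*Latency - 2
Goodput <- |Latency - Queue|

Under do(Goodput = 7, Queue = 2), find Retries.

Setting Goodput = 7, Queue = 2 by intervention discards those variables' equations.
Retries = -Queue + 3*Latency - 2  [with Queue=2, Latency=6]  = 14

14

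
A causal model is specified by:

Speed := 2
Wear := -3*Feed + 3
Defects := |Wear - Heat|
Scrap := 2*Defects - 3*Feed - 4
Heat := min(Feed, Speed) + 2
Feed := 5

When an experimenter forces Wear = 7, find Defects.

3

Intervening sets Wear = 7 and removes its equation (Wear := -3*Feed + 3).
Heat = min(Feed, Speed) + 2  [with Feed=5, Speed=2]  = 4
Defects = |Wear - Heat|  [with Wear=7, Heat=4]  = 3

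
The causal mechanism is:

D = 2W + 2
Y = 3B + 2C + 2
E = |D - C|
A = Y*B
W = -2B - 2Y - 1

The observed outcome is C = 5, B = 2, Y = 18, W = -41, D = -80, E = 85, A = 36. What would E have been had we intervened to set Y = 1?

17

The intervention breaks the incoming arrows to Y: Y = 3B + 2C + 2 no longer applies, and Y = 1.
W = -2B - 2Y - 1  [with B=2, Y=1]  = -7
D = 2W + 2  [with W=-7]  = -12
E = |D - C|  [with D=-12, C=5]  = 17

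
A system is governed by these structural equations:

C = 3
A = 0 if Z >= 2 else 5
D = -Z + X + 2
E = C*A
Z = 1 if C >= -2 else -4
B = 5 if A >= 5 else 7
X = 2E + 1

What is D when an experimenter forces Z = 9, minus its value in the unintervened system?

Under do(Z=9), the mechanism Z = 1 if C >= -2 else -4 is discarded; Z is fixed at 9.
A = 0 if Z >= 2 else 5  [with Z=9]  = 0
E = C*A  [with C=3, A=0]  = 0
X = 2E + 1  [with E=0]  = 1
D = -Z + X + 2  [with Z=9, X=1]  = -6
Without intervention: Z = 1 if C >= -2 else -4  [with C=3]  = 1; A = 0 if Z >= 2 else 5  [with Z=1]  = 5; E = C*A  [with C=3, A=5]  = 15; X = 2E + 1  [with E=15]  = 31; D = -Z + X + 2  [with Z=1, X=31]  = 32.
Change = -6 − 32 = -38.

-38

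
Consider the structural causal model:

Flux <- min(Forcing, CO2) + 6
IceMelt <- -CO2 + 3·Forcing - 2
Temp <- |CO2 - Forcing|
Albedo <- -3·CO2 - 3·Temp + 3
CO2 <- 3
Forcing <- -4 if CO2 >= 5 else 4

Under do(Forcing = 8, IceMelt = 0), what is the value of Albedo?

Setting Forcing = 8, IceMelt = 0 by intervention discards those variables' equations.
Temp = |CO2 - Forcing|  [with CO2=3, Forcing=8]  = 5
Albedo = -3·CO2 - 3·Temp + 3  [with CO2=3, Temp=5]  = -21

-21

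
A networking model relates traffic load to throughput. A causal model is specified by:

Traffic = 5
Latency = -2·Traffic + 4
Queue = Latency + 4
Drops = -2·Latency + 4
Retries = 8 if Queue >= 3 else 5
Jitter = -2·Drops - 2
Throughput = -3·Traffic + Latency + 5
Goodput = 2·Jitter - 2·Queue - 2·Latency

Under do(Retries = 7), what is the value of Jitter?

-34

The intervention breaks the incoming arrows to Retries: Retries = 8 if Queue >= 3 else 5 no longer applies, and Retries = 7.
Since Jitter is not a descendant of the intervened variable, it is unaffected.
Latency = -2·Traffic + 4  [with Traffic=5]  = -6
Drops = -2·Latency + 4  [with Latency=-6]  = 16
Jitter = -2·Drops - 2  [with Drops=16]  = -34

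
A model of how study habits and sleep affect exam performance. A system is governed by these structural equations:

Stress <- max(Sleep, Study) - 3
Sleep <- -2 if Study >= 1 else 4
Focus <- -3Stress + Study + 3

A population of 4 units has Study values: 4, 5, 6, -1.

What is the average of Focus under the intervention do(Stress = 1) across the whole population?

do(Stress=1) breaks Stress's dependence on Study. With Stress=1 fixed, Focus across the units is 4, 5, 6, -1, mean 3.5.

3.5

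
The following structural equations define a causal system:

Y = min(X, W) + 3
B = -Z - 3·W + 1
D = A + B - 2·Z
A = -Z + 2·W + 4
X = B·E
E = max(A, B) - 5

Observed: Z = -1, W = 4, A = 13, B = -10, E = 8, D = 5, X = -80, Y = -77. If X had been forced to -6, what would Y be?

-3

do(X=-6) replaces the equation X = B·E with the constant X = -6.
Y = min(X, W) + 3  [with X=-6, W=4]  = -3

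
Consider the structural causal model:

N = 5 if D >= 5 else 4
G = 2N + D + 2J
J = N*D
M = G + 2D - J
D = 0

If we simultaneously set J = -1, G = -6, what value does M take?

Setting J = -1, G = -6 by intervention discards those variables' equations.
M = G + 2D - J  [with G=-6, D=0, J=-1]  = -5

-5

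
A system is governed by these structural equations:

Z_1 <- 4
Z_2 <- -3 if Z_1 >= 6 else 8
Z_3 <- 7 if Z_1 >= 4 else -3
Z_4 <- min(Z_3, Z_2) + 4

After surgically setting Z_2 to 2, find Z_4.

Under do(Z_2=2), the mechanism Z_2 <- -3 if Z_1 >= 6 else 8 is discarded; Z_2 is fixed at 2.
Z_3 = 7 if Z_1 >= 4 else -3  [with Z_1=4]  = 7
Z_4 = min(Z_3, Z_2) + 4  [with Z_3=7, Z_2=2]  = 6

6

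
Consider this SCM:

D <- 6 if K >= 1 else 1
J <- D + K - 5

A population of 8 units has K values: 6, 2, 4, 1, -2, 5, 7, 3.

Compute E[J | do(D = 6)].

4.25

Under do(D=6), D's equation is replaced by D=6 for every unit. Per-unit J: 7, 3, 5, 2, -1, 6, 8, 4. Mean = 4.25.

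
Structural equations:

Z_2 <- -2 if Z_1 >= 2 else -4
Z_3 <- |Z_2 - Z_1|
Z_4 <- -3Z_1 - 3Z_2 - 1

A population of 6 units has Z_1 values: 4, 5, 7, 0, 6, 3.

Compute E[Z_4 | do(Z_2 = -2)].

-7.5

The intervention sets Z_2=-2 in all 6 units regardless of Z_1. Recomputing Z_4 per unit gives -7, -10, -16, 5, -13, -4; average -7.5.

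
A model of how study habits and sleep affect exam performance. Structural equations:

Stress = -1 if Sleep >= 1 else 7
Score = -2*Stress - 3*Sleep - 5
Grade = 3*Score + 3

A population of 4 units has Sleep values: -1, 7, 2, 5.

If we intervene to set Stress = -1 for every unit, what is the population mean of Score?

-12.75

Every unit gets Stress=-1 under the intervention. Score values become 0, -24, -9, -18; E[Score|do(Stress=-1)] = -12.75.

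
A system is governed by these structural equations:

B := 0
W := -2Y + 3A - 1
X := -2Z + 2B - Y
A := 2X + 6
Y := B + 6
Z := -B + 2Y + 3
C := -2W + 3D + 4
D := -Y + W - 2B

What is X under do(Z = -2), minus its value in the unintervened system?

34

The intervention breaks the incoming arrows to Z: Z := -B + 2Y + 3 no longer applies, and Z = -2.
Y = B + 6  [with B=0]  = 6
X = -2Z + 2B - Y  [with Z=-2, B=0, Y=6]  = -2
Without intervention: Y = B + 6  [with B=0]  = 6; Z = -B + 2Y + 3  [with B=0, Y=6]  = 15; X = -2Z + 2B - Y  [with Z=15, B=0, Y=6]  = -36.
Change = -2 − (-36) = 34.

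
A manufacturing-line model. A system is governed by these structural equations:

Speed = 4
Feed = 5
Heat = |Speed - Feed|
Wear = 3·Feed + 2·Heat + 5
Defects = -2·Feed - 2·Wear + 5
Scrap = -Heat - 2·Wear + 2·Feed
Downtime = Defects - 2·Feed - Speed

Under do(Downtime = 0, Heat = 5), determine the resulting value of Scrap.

-55

Setting Downtime = 0, Heat = 5 by intervention discards those variables' equations.
Wear = 3·Feed + 2·Heat + 5  [with Feed=5, Heat=5]  = 30
Scrap = -Heat - 2·Wear + 2·Feed  [with Heat=5, Wear=30, Feed=5]  = -55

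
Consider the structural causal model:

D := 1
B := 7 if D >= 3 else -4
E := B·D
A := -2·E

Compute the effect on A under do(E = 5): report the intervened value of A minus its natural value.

-18

The intervention breaks the incoming arrows to E: E := B·D no longer applies, and E = 5.
A = -2·E  [with E=5]  = -10
Without intervention: B = 7 if D >= 3 else -4  [with D=1]  = -4; E = B·D  [with B=-4, D=1]  = -4; A = -2·E  [with E=-4]  = 8.
Change = -10 − 8 = -18.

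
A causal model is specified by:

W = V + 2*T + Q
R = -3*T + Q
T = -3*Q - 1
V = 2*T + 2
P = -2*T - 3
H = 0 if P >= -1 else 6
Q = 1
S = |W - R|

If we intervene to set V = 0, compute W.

The intervention breaks the incoming arrows to V: V = 2*T + 2 no longer applies, and V = 0.
T = -3*Q - 1  [with Q=1]  = -4
W = V + 2*T + Q  [with V=0, T=-4, Q=1]  = -7

-7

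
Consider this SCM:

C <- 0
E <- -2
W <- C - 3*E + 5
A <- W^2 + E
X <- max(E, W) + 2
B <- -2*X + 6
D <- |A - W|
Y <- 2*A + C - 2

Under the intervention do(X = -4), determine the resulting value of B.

14

The intervention breaks the incoming arrows to X: X <- max(E, W) + 2 no longer applies, and X = -4.
B = -2*X + 6  [with X=-4]  = 14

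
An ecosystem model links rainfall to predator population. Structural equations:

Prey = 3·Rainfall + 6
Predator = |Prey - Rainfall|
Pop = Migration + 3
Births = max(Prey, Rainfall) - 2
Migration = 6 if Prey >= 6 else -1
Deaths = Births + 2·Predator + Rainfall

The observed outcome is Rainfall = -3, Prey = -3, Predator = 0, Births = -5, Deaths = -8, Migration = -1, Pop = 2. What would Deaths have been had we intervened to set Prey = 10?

do(Prey=10) replaces the equation Prey = 3·Rainfall + 6 with the constant Prey = 10.
Predator = |Prey - Rainfall|  [with Prey=10, Rainfall=-3]  = 13
Births = max(Prey, Rainfall) - 2  [with Prey=10, Rainfall=-3]  = 8
Deaths = Births + 2·Predator + Rainfall  [with Births=8, Predator=13, Rainfall=-3]  = 31

31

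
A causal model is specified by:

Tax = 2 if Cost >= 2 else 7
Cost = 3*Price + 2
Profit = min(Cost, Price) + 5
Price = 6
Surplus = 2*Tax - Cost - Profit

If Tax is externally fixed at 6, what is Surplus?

do(Tax=6) replaces the equation Tax = 2 if Cost >= 2 else 7 with the constant Tax = 6.
Cost = 3*Price + 2  [with Price=6]  = 20
Profit = min(Cost, Price) + 5  [with Cost=20, Price=6]  = 11
Surplus = 2*Tax - Cost - Profit  [with Tax=6, Cost=20, Profit=11]  = -19

-19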